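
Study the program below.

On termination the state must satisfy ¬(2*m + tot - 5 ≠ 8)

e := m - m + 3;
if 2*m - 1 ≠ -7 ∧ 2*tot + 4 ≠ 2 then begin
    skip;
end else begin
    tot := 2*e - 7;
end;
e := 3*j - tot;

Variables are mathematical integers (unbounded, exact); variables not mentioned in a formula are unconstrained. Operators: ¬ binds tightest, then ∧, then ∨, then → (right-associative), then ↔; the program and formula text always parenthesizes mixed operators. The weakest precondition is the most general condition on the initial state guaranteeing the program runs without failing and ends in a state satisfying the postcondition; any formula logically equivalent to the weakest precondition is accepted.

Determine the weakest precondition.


Working backward. After the program, the postcondition ¬(2*m + tot - 5 ≠ 8) must hold; in canonical form it is ¬(2*m + tot ≠ 13).
Before e := 3*j - tot: ¬(2*m + tot ≠ 13)
Then branch requires ¬(2*m + tot ≠ 13); else branch requires ¬(2*e + 2*m ≠ 20).
Before the if: ((2*m ≠ -6 ∧ 2*tot ≠ -2) → (¬(2*m + tot ≠ 13))) ∧ ((¬(2*m ≠ -6 ∧ 2*tot ≠ -2)) → (¬(2*e + 2*m ≠ 20)))
Before e := m - m + 3: ((2*m ≠ -6 ∧ 2*tot ≠ -2) → (¬(2*m + tot ≠ 13))) ∧ ((¬(2*m ≠ -6 ∧ 2*tot ≠ -2)) → (¬(2*m ≠ 14)))
Answer: WP = ((2*m ≠ -6 ∧ 2*tot ≠ -2) → (¬(2*m + tot ≠ 13))) ∧ ((¬(2*m ≠ -6 ∧ 2*tot ≠ -2)) → (¬(2*m ≠ 14)))


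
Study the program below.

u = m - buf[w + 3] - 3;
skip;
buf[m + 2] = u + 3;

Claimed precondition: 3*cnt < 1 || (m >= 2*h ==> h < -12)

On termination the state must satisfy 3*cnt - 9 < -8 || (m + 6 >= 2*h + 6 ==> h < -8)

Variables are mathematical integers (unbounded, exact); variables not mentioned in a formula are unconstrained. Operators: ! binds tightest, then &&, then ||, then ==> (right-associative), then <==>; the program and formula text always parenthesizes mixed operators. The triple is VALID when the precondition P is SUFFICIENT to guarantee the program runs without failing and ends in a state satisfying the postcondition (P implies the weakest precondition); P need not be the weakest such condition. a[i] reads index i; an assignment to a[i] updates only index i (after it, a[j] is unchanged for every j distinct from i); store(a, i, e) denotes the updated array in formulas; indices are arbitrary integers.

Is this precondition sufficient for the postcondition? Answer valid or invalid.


Working backward. After the program, the postcondition 3*cnt - 9 < -8 || (m + 6 >= 2*h + 6 ==> h < -8) must hold; in canonical form it is 3*cnt < 1 || (m >= 2*h ==> h < -8).
Before buf[m + 2] := u + 3: 3*cnt < 1 || (m >= 2*h ==> h < -8)
Before skip: 3*cnt < 1 || (m >= 2*h ==> h < -8)
Before u := m - buf[w + 3] - 3: 3*cnt < 1 || (m >= 2*h ==> h < -8)
The weakest precondition is 3*cnt < 1 || (m >= 2*h ==> h < -8).
Check whether 3*cnt < 1 || (m >= 2*h ==> h < -12) implies it.
Every state satisfying the precondition satisfies the weakest precondition: the implication holds.
Answer: valid


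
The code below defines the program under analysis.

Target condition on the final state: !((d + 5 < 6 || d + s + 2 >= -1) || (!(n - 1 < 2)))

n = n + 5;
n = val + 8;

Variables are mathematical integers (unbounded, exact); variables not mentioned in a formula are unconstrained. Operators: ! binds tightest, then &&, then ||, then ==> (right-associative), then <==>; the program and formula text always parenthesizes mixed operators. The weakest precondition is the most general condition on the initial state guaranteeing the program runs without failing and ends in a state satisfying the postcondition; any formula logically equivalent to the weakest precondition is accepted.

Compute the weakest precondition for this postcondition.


Working backward. After the program, the postcondition !((d + 5 < 6 || d + s + 2 >= -1) || (!(n - 1 < 2))) must hold; in canonical form it is !(d < 1 || d + s >= -3 || (!(n < 3))).
Before n := val + 8: !(d < 1 || d + s >= -3 || (!(val < -5)))
Before n := n + 5: !(d < 1 || d + s >= -3 || (!(val < -5)))
Answer: WP = !(d < 1 || d + s >= -3 || (!(val < -5)))


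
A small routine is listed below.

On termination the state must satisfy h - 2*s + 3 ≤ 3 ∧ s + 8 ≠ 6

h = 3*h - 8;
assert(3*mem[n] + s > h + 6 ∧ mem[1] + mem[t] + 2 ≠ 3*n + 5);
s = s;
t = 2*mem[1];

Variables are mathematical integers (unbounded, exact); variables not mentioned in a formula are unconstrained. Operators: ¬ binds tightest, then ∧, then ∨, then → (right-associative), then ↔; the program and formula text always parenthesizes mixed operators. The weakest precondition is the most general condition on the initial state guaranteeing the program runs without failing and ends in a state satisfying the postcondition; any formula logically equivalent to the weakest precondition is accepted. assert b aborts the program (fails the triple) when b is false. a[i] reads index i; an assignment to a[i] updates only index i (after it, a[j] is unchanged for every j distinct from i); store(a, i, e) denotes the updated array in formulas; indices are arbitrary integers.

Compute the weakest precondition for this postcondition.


Working backward. After the program, the postcondition h - 2*s + 3 ≤ 3 ∧ s + 8 ≠ 6 must hold; in canonical form it is h ≤ 2*s ∧ s ≠ -2.
Before t := 2*mem[1]: h ≤ 2*s ∧ s ≠ -2
Before s := s: h ≤ 2*s ∧ s ≠ -2
Before assert 3*mem[n] + s > h + 6 ∧ mem[1] + mem[t] + 2 ≠ 3*n + 5: 3*mem[n] + s > h + 6 ∧ mem[1] + mem[t] ≠ 3*n + 3 ∧ h ≤ 2*s ∧ s ≠ -2
Before h := 3*h - 8: 3*mem[n] + s > 3*h - 2 ∧ mem[1] + mem[t] ≠ 3*n + 3 ∧ 3*h ≤ 2*s + 8 ∧ s ≠ -2
Answer: WP = 3*mem[n] + s > 3*h - 2 ∧ mem[1] + mem[t] ≠ 3*n + 3 ∧ 3*h ≤ 2*s + 8 ∧ s ≠ -2


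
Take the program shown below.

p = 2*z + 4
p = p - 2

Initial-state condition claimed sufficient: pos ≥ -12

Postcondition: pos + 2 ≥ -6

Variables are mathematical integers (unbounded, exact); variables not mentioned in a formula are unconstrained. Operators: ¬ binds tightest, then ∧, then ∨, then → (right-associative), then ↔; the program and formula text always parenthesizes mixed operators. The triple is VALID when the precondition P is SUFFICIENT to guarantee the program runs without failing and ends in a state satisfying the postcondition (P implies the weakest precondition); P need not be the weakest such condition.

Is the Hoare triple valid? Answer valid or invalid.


Working backward. After the program, the postcondition pos + 2 ≥ -6 must hold; in canonical form it is pos ≥ -8.
Before p := p - 2: pos ≥ -8
Before p := 2*z + 4: pos ≥ -8
The weakest precondition is pos ≥ -8.
Check whether pos ≥ -12 implies it.
Countermodel: at the initial state pos = -12, the precondition holds but the weakest precondition fails.
Answer: invalid


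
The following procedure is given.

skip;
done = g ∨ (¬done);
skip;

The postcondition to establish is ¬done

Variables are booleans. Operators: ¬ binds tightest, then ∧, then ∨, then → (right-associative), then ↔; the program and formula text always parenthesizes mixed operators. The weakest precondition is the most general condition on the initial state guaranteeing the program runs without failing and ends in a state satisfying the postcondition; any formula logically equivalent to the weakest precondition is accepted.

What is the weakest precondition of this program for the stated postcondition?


Working backward. After the program, ¬done must hold.
Before skip: ¬done
Before done := g ∨ (¬done): ¬(g ∨ (¬done))
Before skip: ¬(g ∨ (¬done))
Answer: WP = ¬(g ∨ (¬done))


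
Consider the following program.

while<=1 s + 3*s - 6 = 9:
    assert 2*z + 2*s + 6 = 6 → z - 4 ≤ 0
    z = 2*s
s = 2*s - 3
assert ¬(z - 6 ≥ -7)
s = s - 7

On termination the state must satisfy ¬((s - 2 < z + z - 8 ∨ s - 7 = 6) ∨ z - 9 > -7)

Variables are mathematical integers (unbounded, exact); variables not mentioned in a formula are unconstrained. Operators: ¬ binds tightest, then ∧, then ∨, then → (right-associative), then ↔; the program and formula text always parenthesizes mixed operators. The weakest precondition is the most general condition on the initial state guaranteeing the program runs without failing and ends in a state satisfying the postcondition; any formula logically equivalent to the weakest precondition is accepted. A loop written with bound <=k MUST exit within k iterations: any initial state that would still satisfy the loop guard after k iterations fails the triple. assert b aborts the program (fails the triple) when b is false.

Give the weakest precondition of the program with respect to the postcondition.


Working backward. After the program, the postcondition ¬((s - 2 < z + z - 8 ∨ s - 7 = 6) ∨ z - 9 > -7) must hold; in canonical form it is ¬(s < 2*z - 6 ∨ s = 13 ∨ z > 2).
Before s := s - 7: ¬(s < 2*z + 1 ∨ s = 20 ∨ z > 2)
Before assert ¬(z - 6 ≥ -7): (¬(z ≥ -1)) ∧ (¬(s < 2*z + 1 ∨ s = 20 ∨ z > 2))
Before s := 2*s - 3: (¬(z ≥ -1)) ∧ (¬(2*s < 2*z + 4 ∨ 2*s = 23 ∨ z > 2))
Before the loop (bound <=1), unroll the exhaustion recursion (WP_0 = exit-now case; WP_j = one more guarded iteration, up to j = 1):
  WP_0: (¬(4*s = 15)) ∧ (¬(z ≥ -1)) ∧ (¬(2*s < 2*z + 4 ∨ 2*s = 23 ∨ z > 2))
  WP_1: (4*s = 15 → ((2*s + 2*z = 0 → z ≤ 4) ∧ (¬(4*s = 15)) ∧ (¬(2*s ≥ -1)) ∧ (¬(2*s > -4 ∨ 2*s = 23 ∨ 2*s > 2)))) ∧ ((¬(4*s = 15)) → ((¬(z ≥ -1)) ∧ (¬(2*s < 2*z + 4 ∨ 2*s = 23 ∨ z > 2))))
So before the loop: (4*s = 15 → ((2*s + 2*z = 0 → z ≤ 4) ∧ (¬(4*s = 15)) ∧ (¬(2*s ≥ -1)) ∧ (¬(2*s > -4 ∨ 2*s = 23 ∨ 2*s > 2)))) ∧ ((¬(4*s = 15)) → ((¬(z ≥ -1)) ∧ (¬(2*s < 2*z + 4 ∨ 2*s = 23 ∨ z > 2))))
Answer: WP = (4*s = 15 → ((2*s + 2*z = 0 → z ≤ 4) ∧ (¬(4*s = 15)) ∧ (¬(2*s ≥ -1)) ∧ (¬(2*s > -4 ∨ 2*s = 23 ∨ 2*s > 2)))) ∧ ((¬(4*s = 15)) → ((¬(z ≥ -1)) ∧ (¬(2*s < 2*z + 4 ∨ 2*s = 23 ∨ z > 2))))


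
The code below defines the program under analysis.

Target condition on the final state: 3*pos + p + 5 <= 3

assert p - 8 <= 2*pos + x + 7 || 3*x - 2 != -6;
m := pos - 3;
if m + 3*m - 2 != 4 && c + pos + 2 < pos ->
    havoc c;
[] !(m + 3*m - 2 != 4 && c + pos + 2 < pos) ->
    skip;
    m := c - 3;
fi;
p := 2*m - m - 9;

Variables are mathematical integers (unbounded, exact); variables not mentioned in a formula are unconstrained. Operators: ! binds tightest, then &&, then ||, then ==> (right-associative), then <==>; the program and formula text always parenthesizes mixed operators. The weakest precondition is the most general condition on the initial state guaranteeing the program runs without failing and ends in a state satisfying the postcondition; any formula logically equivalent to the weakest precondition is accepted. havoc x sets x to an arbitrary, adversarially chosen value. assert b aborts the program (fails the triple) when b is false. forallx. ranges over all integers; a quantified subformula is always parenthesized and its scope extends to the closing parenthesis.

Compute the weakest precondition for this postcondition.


Working backward. After the program, the postcondition 3*pos + p + 5 <= 3 must hold; in canonical form it is p + 3*pos <= -2.
Before p := 2*m - m - 9: m + 3*pos <= 7
Then branch requires m + 3*pos <= 7; else branch requires c + 3*pos <= 10.
Before the if: ((4*m != 6 && c < -2) ==> m + 3*pos <= 7) && ((!(4*m != 6 && c < -2)) ==> c + 3*pos <= 10)
Before m := pos - 3: ((4*pos != 18 && c < -2) ==> 4*pos <= 10) && ((!(4*pos != 18 && c < -2)) ==> c + 3*pos <= 10)
Before assert p - 8 <= 2*pos + x + 7 || 3*x - 2 != -6: (p <= 2*pos + x + 15 || 3*x != -4) && ((4*pos != 18 && c < -2) ==> 4*pos <= 10) && ((!(4*pos != 18 && c < -2)) ==> c + 3*pos <= 10)
Answer: WP = (p <= 2*pos + x + 15 || 3*x != -4) && ((4*pos != 18 && c < -2) ==> 4*pos <= 10) && ((!(4*pos != 18 && c < -2)) ==> c + 3*pos <= 10)


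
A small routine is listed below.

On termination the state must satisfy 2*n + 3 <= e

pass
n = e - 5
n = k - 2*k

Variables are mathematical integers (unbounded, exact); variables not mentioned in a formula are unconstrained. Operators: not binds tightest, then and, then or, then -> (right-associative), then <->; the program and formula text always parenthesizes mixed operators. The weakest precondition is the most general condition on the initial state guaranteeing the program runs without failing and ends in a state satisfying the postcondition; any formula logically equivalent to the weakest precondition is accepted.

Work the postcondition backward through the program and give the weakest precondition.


Working backward. After the program, the postcondition 2*n + 3 <= e must hold; in canonical form it is 2*n <= e - 3.
Before n := k - 2*k: e + 2*k >= 3
Before n := e - 5: e + 2*k >= 3
Before skip: e + 2*k >= 3
Answer: WP = e + 2*k >= 3


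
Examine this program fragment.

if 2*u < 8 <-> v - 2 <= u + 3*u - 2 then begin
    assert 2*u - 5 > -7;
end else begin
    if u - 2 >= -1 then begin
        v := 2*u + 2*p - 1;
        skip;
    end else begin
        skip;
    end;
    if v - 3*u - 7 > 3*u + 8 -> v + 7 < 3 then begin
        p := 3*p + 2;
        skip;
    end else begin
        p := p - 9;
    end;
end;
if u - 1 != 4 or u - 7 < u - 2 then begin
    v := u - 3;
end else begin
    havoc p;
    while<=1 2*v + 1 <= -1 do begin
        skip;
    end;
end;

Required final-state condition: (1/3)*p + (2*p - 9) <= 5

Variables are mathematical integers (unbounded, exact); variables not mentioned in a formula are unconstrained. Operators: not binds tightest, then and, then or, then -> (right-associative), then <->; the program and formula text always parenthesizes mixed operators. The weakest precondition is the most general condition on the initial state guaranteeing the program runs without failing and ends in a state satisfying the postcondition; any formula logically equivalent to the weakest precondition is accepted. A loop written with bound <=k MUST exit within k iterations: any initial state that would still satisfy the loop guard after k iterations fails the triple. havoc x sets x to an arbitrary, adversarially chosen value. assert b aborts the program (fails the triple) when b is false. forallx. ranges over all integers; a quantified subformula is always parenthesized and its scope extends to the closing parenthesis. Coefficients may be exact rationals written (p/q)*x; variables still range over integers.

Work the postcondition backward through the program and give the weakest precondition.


Working backward. After the program, the postcondition (1/3)*p + (2*p - 9) <= 5 must hold; in canonical form it is (7/3)*p <= 14.
Then branch requires (7/3)*p <= 14; else branch requires forall p_1. ((2*v <= -2 -> ((not (2*v <= -2)) and (7/3)*p_1 <= 14)) and ((not (2*v <= -2)) -> (7/3)*p_1 <= 14)).
Before the if: (7/3)*p <= 14
Then branch requires 2*u > -2 and (7/3)*p <= 14; else branch requires (u >= 1 -> (((2*p > 4*u + 16 -> 2*p + 2*u < -3) -> 7*p <= 28/3) and ((not (2*p > 4*u + 16 -> 2*p + 2*u < -3)) -> (7/3)*p <= 35))) and ((not (u >= 1)) -> (((v > 6*u + 15 -> v < -4) -> 7*p <= 28/3) and ((not (v > 6*u + 15 -> v < -4)) -> (7/3)*p <= 35))).
Before the if: ((2*u < 8 <-> v <= 4*u) -> (2*u > -2 and (7/3)*p <= 14)) and ((not (2*u < 8 <-> v <= 4*u)) -> ((u >= 1 -> (((2*p > 4*u + 16 -> 2*p + 2*u < -3) -> 7*p <= 28/3) and ((not (2*p > 4*u + 16 -> 2*p + 2*u < -3)) -> (7/3)*p <= 35))) and ((not (u >= 1)) -> (((v > 6*u + 15 -> v < -4) -> 7*p <= 28/3) and ((not (v > 6*u + 15 -> v < -4)) -> (7/3)*p <= 35)))))
Answer: WP = ((2*u < 8 <-> v <= 4*u) -> (2*u > -2 and (7/3)*p <= 14)) and ((not (2*u < 8 <-> v <= 4*u)) -> ((u >= 1 -> (((2*p > 4*u + 16 -> 2*p + 2*u < -3) -> 7*p <= 28/3) and ((not (2*p > 4*u + 16 -> 2*p + 2*u < -3)) -> (7/3)*p <= 35))) and ((not (u >= 1)) -> (((v > 6*u + 15 -> v < -4) -> 7*p <= 28/3) and ((not (v > 6*u + 15 -> v < -4)) -> (7/3)*p <= 35)))))


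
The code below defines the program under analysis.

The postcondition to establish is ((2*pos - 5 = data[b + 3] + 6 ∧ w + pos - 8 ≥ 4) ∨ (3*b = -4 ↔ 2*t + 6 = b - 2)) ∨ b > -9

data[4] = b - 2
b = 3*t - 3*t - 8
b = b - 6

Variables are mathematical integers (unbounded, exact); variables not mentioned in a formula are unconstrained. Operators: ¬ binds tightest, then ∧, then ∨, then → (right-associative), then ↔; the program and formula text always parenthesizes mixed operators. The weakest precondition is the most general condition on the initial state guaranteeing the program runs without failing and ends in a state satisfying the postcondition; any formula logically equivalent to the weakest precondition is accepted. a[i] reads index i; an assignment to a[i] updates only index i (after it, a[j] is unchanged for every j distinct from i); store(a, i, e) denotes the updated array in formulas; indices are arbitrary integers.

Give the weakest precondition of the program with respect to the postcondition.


Working backward. After the program, the postcondition ((2*pos - 5 = data[b + 3] + 6 ∧ w + pos - 8 ≥ 4) ∨ (3*b = -4 ↔ 2*t + 6 = b - 2)) ∨ b > -9 must hold; in canonical form it is (2*pos = data[b + 3] + 11 ∧ pos + w ≥ 12) ∨ (3*b = -4 ↔ 2*t = b - 8) ∨ b > -9.
Before b := b - 6: (2*pos = data[b - 3] + 11 ∧ pos + w ≥ 12) ∨ (3*b = 14 ↔ 2*t = b - 14) ∨ b > -3
Before b := 3*t - 3*t - 8: (2*pos = data[-11] + 11 ∧ pos + w ≥ 12) ∨ (¬(2*t = -22))
Before data[4] := b - 2: (2*pos = data[-11] + 11 ∧ pos + w ≥ 12) ∨ (¬(2*t = -22))
Answer: WP = (2*pos = data[-11] + 11 ∧ pos + w ≥ 12) ∨ (¬(2*t = -22))


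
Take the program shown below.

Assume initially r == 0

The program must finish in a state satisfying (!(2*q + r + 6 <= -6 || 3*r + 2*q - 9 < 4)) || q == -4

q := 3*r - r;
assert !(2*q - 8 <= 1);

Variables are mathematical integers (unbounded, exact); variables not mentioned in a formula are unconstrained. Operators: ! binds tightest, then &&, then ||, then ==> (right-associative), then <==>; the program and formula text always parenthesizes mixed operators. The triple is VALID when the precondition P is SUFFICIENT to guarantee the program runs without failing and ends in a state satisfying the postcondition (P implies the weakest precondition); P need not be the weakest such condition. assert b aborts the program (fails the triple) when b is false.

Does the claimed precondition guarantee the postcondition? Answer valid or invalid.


Working backward. After the program, the postcondition (!(2*q + r + 6 <= -6 || 3*r + 2*q - 9 < 4)) || q == -4 must hold; in canonical form it is (!(2*q + r <= -12 || 2*q + 3*r < 13)) || q == -4.
Before assert !(2*q - 8 <= 1): (!(2*q <= 9)) && ((!(2*q + r <= -12 || 2*q + 3*r < 13)) || q == -4)
Before q := 3*r - r: (!(4*r <= 9)) && ((!(5*r <= -12 || 7*r < 13)) || 2*r == -4)
The weakest precondition is (!(4*r <= 9)) && ((!(5*r <= -12 || 7*r < 13)) || 2*r == -4).
Check whether r == 0 implies it.
Countermodel: at the initial state r = 0, the precondition holds but the weakest precondition fails.
Answer: invalid


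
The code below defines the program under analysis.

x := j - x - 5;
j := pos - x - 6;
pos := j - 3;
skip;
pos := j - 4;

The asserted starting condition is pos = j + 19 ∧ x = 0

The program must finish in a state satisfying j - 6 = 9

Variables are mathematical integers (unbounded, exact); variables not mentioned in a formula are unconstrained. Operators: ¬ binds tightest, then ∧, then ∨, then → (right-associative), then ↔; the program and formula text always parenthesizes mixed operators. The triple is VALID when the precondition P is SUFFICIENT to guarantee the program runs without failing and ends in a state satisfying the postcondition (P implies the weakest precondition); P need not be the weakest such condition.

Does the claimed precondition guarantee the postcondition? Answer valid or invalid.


Working backward. After the program, the postcondition j - 6 = 9 must hold; in canonical form it is j = 15.
Before pos := j - 4: j = 15
Before skip: j = 15
Before pos := j - 3: j = 15
Before j := pos - x - 6: pos = x + 21
Before x := j - x - 5: pos + x = j + 16
The weakest precondition is pos + x = j + 16.
Check whether pos = j + 19 ∧ x = 0 implies it.
Countermodel: at the initial state j = -19, pos = 0, x = 0, the precondition holds but the weakest precondition fails.
Answer: invalid


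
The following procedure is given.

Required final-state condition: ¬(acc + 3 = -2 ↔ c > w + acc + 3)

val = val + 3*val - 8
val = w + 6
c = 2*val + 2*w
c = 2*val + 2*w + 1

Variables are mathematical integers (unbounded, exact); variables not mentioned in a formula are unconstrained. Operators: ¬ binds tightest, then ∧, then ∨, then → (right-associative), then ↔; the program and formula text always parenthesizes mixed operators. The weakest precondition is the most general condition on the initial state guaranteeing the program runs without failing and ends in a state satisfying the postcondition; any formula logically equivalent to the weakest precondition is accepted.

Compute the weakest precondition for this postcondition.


Working backward. After the program, the postcondition ¬(acc + 3 = -2 ↔ c > w + acc + 3) must hold; in canonical form it is ¬(acc = -5 ↔ c > acc + w + 3).
Before c := 2*val + 2*w + 1: ¬(acc = -5 ↔ 2*val + w > acc + 2)
Before c := 2*val + 2*w: ¬(acc = -5 ↔ 2*val + w > acc + 2)
Before val := w + 6: ¬(acc = -5 ↔ 3*w > acc - 10)
Before val := val + 3*val - 8: ¬(acc = -5 ↔ 3*w > acc - 10)
Answer: WP = ¬(acc = -5 ↔ 3*w > acc - 10)


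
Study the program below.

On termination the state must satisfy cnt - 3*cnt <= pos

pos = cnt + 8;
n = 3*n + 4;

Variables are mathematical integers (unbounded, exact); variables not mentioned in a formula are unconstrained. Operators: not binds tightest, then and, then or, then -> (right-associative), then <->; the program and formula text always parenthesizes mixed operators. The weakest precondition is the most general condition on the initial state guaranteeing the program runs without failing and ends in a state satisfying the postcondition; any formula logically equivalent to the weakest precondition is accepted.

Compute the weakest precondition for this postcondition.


Working backward. After the program, the postcondition cnt - 3*cnt <= pos must hold; in canonical form it is 2*cnt + pos >= 0.
Before n := 3*n + 4: 2*cnt + pos >= 0
Before pos := cnt + 8: 3*cnt >= -8
Answer: WP = 3*cnt >= -8


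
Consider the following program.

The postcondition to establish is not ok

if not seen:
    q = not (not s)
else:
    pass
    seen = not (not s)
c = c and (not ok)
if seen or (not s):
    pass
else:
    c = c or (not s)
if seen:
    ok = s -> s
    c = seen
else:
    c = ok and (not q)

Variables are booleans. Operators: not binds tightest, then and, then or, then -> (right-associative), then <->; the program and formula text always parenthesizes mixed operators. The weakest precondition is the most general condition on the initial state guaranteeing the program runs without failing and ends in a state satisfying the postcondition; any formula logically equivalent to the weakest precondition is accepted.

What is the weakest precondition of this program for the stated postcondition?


Working backward. After the program, not ok must hold.
Then branch requires false; else branch requires not ok.
Before the if: (not seen) and ((not seen) -> (not ok))
Then branch requires (not seen) and ((not seen) -> (not ok)); else branch requires (not seen) and ((not seen) -> (not ok)).
Before the if: ((seen or (not s)) -> ((not seen) and ((not seen) -> (not ok)))) and ((not (seen or (not s))) -> ((not seen) and ((not seen) -> (not ok))))
Before c := c and (not ok): ((seen or (not s)) -> ((not seen) and ((not seen) -> (not ok)))) and ((not (seen or (not s))) -> ((not seen) and ((not seen) -> (not ok))))
Then branch requires ((seen or (not s)) -> ((not seen) and ((not seen) -> (not ok)))) and ((not (seen or (not s))) -> ((not seen) and ((not seen) -> (not ok)))); else branch requires (not s) and ((not s) -> (not ok)).
Before the if: ((not seen) -> (((seen or (not s)) -> ((not seen) and ((not seen) -> (not ok)))) and ((not (seen or (not s))) -> ((not seen) and ((not seen) -> (not ok)))))) and (seen -> ((not s) and ((not s) -> (not ok))))
Answer: WP = ((not seen) -> (((seen or (not s)) -> ((not seen) and ((not seen) -> (not ok)))) and ((not (seen or (not s))) -> ((not seen) and ((not seen) -> (not ok)))))) and (seen -> ((not s) and ((not s) -> (not ok))))


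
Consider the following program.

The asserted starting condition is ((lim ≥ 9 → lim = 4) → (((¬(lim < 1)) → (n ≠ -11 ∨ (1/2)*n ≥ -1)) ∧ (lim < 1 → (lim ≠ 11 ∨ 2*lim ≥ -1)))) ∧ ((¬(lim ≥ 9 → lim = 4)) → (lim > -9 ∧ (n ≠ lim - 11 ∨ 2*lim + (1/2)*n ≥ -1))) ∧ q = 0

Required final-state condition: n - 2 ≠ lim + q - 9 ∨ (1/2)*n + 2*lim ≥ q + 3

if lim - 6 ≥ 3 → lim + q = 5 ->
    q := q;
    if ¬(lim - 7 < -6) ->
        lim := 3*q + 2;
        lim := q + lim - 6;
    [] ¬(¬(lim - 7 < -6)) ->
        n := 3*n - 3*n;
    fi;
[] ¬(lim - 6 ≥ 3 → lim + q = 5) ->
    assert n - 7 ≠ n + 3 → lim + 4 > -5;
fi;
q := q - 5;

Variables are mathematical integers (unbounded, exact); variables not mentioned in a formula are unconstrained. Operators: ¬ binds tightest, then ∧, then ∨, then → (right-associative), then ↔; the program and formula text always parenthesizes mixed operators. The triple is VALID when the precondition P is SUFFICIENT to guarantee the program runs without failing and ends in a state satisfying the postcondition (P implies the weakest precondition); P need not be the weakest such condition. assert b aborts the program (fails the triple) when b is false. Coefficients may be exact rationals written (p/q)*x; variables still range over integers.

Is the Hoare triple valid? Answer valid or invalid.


Working backward. After the program, the postcondition n - 2 ≠ lim + q - 9 ∨ (1/2)*n + 2*lim ≥ q + 3 must hold; in canonical form it is n ≠ lim + q - 7 ∨ 2*lim + (1/2)*n ≥ q + 3.
Before q := q - 5: n ≠ lim + q - 12 ∨ 2*lim + (1/2)*n ≥ q - 2
Then branch requires ((¬(lim < 1)) → (n ≠ 5*q - 16 ∨ (1/2)*n + 7*q ≥ 6)) ∧ (lim < 1 → (lim + q ≠ 12 ∨ 2*lim ≥ q - 2)); else branch requires lim > -9 ∧ (n ≠ lim + q - 12 ∨ 2*lim + (1/2)*n ≥ q - 2).
Before the if: ((lim ≥ 9 → lim + q = 5) → (((¬(lim < 1)) → (n ≠ 5*q - 16 ∨ (1/2)*n + 7*q ≥ 6)) ∧ (lim < 1 → (lim + q ≠ 12 ∨ 2*lim ≥ q - 2)))) ∧ ((¬(lim ≥ 9 → lim + q = 5)) → (lim > -9 ∧ (n ≠ lim + q - 12 ∨ 2*lim + (1/2)*n ≥ q - 2)))
The weakest precondition is ((lim ≥ 9 → lim + q = 5) → (((¬(lim < 1)) → (n ≠ 5*q - 16 ∨ (1/2)*n + 7*q ≥ 6)) ∧ (lim < 1 → (lim + q ≠ 12 ∨ 2*lim ≥ q - 2)))) ∧ ((¬(lim ≥ 9 → lim + q = 5)) → (lim > -9 ∧ (n ≠ lim + q - 12 ∨ 2*lim + (1/2)*n ≥ q - 2))).
Check whether ((lim ≥ 9 → lim = 4) → (((¬(lim < 1)) → (n ≠ -11 ∨ (1/2)*n ≥ -1)) ∧ (lim < 1 → (lim ≠ 11 ∨ 2*lim ≥ -1)))) ∧ ((¬(lim ≥ 9 → lim = 4)) → (lim > -9 ∧ (n ≠ lim - 11 ∨ 2*lim + (1/2)*n ≥ -1))) ∧ q = 0 implies it.
Countermodel: at the initial state lim = 6, n = -16, q = 0, the precondition holds but the weakest precondition fails.
Answer: invalid


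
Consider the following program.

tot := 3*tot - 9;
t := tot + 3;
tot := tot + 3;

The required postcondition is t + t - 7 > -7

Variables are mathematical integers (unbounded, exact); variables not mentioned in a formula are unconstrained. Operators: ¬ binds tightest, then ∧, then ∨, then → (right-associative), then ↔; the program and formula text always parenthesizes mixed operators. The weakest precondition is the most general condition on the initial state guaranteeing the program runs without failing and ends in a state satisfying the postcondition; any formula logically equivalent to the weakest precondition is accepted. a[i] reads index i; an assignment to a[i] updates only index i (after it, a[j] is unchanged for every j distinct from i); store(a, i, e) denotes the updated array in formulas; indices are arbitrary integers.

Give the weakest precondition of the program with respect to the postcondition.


Working backward. After the program, the postcondition t + t - 7 > -7 must hold; in canonical form it is 2*t > 0.
Before tot := tot + 3: 2*t > 0
Before t := tot + 3: 2*tot > -6
Before tot := 3*tot - 9: 6*tot > 12
Answer: WP = 6*tot > 12


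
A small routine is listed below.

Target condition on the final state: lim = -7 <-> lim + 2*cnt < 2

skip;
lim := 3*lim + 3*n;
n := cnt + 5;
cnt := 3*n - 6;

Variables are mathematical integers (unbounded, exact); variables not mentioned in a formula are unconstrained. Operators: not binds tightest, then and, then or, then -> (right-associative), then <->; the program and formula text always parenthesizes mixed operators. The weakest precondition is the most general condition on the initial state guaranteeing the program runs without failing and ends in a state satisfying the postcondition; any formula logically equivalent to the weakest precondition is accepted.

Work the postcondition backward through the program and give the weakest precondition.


Working backward. After the program, the postcondition lim = -7 <-> lim + 2*cnt < 2 must hold; in canonical form it is lim = -7 <-> 2*cnt + lim < 2.
Before cnt := 3*n - 6: lim = -7 <-> lim + 6*n < 14
Before n := cnt + 5: lim = -7 <-> 6*cnt + lim < -16
Before lim := 3*lim + 3*n: 3*lim + 3*n = -7 <-> 6*cnt + 3*lim + 3*n < -16
Before skip: 3*lim + 3*n = -7 <-> 6*cnt + 3*lim + 3*n < -16
Answer: WP = 3*lim + 3*n = -7 <-> 6*cnt + 3*lim + 3*n < -16


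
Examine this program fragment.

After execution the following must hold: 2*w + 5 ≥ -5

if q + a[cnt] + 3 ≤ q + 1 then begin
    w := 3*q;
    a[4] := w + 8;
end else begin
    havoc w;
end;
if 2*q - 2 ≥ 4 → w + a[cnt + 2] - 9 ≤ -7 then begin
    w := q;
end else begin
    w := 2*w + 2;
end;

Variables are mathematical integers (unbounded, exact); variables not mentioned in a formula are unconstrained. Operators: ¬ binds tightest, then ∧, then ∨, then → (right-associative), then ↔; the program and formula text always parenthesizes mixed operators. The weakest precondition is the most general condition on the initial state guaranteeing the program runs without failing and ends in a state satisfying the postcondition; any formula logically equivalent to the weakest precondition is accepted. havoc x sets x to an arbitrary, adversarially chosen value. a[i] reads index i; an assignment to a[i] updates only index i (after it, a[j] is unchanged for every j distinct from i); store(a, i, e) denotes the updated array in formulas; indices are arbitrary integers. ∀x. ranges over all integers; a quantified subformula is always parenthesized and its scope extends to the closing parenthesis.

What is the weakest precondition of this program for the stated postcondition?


Working backward. After the program, the postcondition 2*w + 5 ≥ -5 must hold; in canonical form it is 2*w ≥ -10.
Then branch requires 2*q ≥ -10; else branch requires 4*w ≥ -14.
Before the if: ((2*q ≥ 6 → a[cnt + 2] + w ≤ 2) → 2*q ≥ -10) ∧ ((¬(2*q ≥ 6 → a[cnt + 2] + w ≤ 2)) → 4*w ≥ -14)
Then branch requires ((2*q ≥ 6 → store(a, 4, 3*q + 8)[cnt + 2] + 3*q ≤ 2) → 2*q ≥ -10) ∧ ((¬(2*q ≥ 6 → store(a, 4, 3*q + 8)[cnt + 2] + 3*q ≤ 2)) → 12*q ≥ -14); else branch requires ∀w_1. (((2*q ≥ 6 → a[cnt + 2] + w_1 ≤ 2) → 2*q ≥ -10) ∧ ((¬(2*q ≥ 6 → a[cnt + 2] + w_1 ≤ 2)) → 4*w_1 ≥ -14)).
Before the if: (a[cnt] ≤ -2 → (((2*q ≥ 6 → store(a, 4, 3*q + 8)[cnt + 2] + 3*q ≤ 2) → 2*q ≥ -10) ∧ ((¬(2*q ≥ 6 → store(a, 4, 3*q + 8)[cnt + 2] + 3*q ≤ 2)) → 12*q ≥ -14))) ∧ ((¬(a[cnt] ≤ -2)) → (∀w_1. (((2*q ≥ 6 → a[cnt + 2] + w_1 ≤ 2) → 2*q ≥ -10) ∧ ((¬(2*q ≥ 6 → a[cnt + 2] + w_1 ≤ 2)) → 4*w_1 ≥ -14))))
Answer: WP = (a[cnt] ≤ -2 → (((2*q ≥ 6 → store(a, 4, 3*q + 8)[cnt + 2] + 3*q ≤ 2) → 2*q ≥ -10) ∧ ((¬(2*q ≥ 6 → store(a, 4, 3*q + 8)[cnt + 2] + 3*q ≤ 2)) → 12*q ≥ -14))) ∧ ((¬(a[cnt] ≤ -2)) → (∀w_1. (((2*q ≥ 6 → a[cnt + 2] + w_1 ≤ 2) → 2*q ≥ -10) ∧ ((¬(2*q ≥ 6 → a[cnt + 2] + w_1 ≤ 2)) → 4*w_1 ≥ -14))))


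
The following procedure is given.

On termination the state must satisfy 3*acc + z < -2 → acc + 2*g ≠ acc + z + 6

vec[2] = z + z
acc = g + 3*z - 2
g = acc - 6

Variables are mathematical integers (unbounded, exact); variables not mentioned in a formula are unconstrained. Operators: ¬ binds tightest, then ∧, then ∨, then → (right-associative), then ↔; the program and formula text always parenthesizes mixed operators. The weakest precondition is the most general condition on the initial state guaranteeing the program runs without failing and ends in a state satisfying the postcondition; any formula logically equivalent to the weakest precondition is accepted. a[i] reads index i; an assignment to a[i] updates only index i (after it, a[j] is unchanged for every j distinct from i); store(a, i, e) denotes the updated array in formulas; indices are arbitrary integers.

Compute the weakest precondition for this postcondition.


Working backward. After the program, the postcondition 3*acc + z < -2 → acc + 2*g ≠ acc + z + 6 must hold; in canonical form it is 3*acc + z < -2 → 2*g ≠ z + 6.
Before g := acc - 6: 3*acc + z < -2 → 2*acc ≠ z + 18
Before acc := g + 3*z - 2: 3*g + 10*z < 4 → 2*g + 5*z ≠ 22
Before vec[2] := z + z: 3*g + 10*z < 4 → 2*g + 5*z ≠ 22
Answer: WP = 3*g + 10*z < 4 → 2*g + 5*z ≠ 22


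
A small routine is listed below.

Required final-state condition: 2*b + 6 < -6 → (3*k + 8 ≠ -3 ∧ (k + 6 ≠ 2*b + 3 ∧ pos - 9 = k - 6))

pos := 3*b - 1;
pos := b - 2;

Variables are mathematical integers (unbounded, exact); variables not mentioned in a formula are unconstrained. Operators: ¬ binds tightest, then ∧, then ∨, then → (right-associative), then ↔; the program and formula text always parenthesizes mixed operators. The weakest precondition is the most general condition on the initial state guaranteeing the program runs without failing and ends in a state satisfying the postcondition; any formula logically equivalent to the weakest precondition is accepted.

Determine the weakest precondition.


Working backward. After the program, the postcondition 2*b + 6 < -6 → (3*k + 8 ≠ -3 ∧ (k + 6 ≠ 2*b + 3 ∧ pos - 9 = k - 6)) must hold; in canonical form it is 2*b < -12 → (3*k ≠ -11 ∧ k ≠ 2*b - 3 ∧ pos = k + 3).
Before pos := b - 2: 2*b < -12 → (3*k ≠ -11 ∧ k ≠ 2*b - 3 ∧ b = k + 5)
Before pos := 3*b - 1: 2*b < -12 → (3*k ≠ -11 ∧ k ≠ 2*b - 3 ∧ b = k + 5)
Answer: WP = 2*b < -12 → (3*k ≠ -11 ∧ k ≠ 2*b - 3 ∧ b = k + 5)


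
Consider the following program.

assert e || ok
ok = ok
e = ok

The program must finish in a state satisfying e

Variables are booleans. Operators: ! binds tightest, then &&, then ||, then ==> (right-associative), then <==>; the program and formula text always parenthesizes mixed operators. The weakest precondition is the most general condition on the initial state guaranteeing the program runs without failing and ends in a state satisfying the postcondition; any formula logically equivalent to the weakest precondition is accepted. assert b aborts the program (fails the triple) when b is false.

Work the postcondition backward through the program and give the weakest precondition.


Working backward. After the program, e must hold.
Before e := ok: ok
Before ok := ok: ok
Before assert e || ok: (e || ok) && ok
Answer: WP = (e || ok) && ok


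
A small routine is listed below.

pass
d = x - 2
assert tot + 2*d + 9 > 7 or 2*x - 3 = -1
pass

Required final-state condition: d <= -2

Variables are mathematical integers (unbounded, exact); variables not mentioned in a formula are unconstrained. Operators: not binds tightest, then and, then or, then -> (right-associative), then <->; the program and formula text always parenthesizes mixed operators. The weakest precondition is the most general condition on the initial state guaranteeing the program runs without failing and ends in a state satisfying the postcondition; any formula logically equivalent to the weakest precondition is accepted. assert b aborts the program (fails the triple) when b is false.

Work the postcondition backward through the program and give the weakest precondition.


Working backward. After the program, d <= -2 must hold.
Before skip: d <= -2
Before assert tot + 2*d + 9 > 7 or 2*x - 3 = -1: (2*d + tot > -2 or 2*x = 2) and d <= -2
Before d := x - 2: (tot + 2*x > 2 or 2*x = 2) and x <= 0
Before skip: (tot + 2*x > 2 or 2*x = 2) and x <= 0
Answer: WP = (tot + 2*x > 2 or 2*x = 2) and x <= 0


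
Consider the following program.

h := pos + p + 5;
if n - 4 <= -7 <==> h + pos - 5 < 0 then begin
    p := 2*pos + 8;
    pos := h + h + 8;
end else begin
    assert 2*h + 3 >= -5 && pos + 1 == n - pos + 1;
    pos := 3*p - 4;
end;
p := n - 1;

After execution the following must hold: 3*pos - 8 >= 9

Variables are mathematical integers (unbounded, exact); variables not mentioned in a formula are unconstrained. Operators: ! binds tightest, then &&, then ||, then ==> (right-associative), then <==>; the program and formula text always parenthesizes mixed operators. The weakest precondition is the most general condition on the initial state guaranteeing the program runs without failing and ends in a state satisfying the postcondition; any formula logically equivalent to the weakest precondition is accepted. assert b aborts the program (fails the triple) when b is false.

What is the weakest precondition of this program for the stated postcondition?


Working backward. After the program, the postcondition 3*pos - 8 >= 9 must hold; in canonical form it is 3*pos >= 17.
Before p := n - 1: 3*pos >= 17
Then branch requires 6*h >= -7; else branch requires 2*h >= -8 && 2*pos == n && 9*p >= 29.
Before the if: ((n <= -3 <==> h + pos < 5) ==> 6*h >= -7) && ((!(n <= -3 <==> h + pos < 5)) ==> (2*h >= -8 && 2*pos == n && 9*p >= 29))
Before h := pos + p + 5: ((n <= -3 <==> p + 2*pos < 0) ==> 6*p + 6*pos >= -37) && ((!(n <= -3 <==> p + 2*pos < 0)) ==> (2*p + 2*pos >= -18 && 2*pos == n && 9*p >= 29))
Answer: WP = ((n <= -3 <==> p + 2*pos < 0) ==> 6*p + 6*pos >= -37) && ((!(n <= -3 <==> p + 2*pos < 0)) ==> (2*p + 2*pos >= -18 && 2*pos == n && 9*p >= 29))


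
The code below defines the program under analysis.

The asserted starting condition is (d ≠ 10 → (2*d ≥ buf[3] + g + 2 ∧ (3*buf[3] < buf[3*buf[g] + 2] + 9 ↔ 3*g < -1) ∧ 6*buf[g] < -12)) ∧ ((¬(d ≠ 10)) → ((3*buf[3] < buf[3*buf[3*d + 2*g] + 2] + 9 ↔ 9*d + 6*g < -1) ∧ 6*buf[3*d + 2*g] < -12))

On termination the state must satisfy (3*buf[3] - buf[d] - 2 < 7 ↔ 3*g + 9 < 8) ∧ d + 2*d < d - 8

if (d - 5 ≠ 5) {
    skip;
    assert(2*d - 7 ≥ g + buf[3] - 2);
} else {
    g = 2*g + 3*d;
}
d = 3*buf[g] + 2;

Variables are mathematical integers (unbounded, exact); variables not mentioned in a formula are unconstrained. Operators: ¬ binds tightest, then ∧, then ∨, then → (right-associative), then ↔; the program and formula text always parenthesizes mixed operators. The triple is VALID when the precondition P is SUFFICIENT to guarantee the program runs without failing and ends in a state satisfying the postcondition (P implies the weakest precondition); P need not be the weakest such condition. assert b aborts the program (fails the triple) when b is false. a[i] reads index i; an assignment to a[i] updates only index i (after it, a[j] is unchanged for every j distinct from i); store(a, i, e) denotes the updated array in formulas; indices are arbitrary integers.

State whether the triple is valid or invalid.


Working backward. After the program, the postcondition (3*buf[3] - buf[d] - 2 < 7 ↔ 3*g + 9 < 8) ∧ d + 2*d < d - 8 must hold; in canonical form it is (3*buf[3] < buf[d] + 9 ↔ 3*g < -1) ∧ 2*d < -8.
Before d := 3*buf[g] + 2: (3*buf[3] < buf[3*buf[g] + 2] + 9 ↔ 3*g < -1) ∧ 6*buf[g] < -12
Then branch requires 2*d ≥ buf[3] + g + 5 ∧ (3*buf[3] < buf[3*buf[g] + 2] + 9 ↔ 3*g < -1) ∧ 6*buf[g] < -12; else branch requires (3*buf[3] < buf[3*buf[3*d + 2*g] + 2] + 9 ↔ 9*d + 6*g < -1) ∧ 6*buf[3*d + 2*g] < -12.
Before the if: (d ≠ 10 → (2*d ≥ buf[3] + g + 5 ∧ (3*buf[3] < buf[3*buf[g] + 2] + 9 ↔ 3*g < -1) ∧ 6*buf[g] < -12)) ∧ ((¬(d ≠ 10)) → ((3*buf[3] < buf[3*buf[3*d + 2*g] + 2] + 9 ↔ 9*d + 6*g < -1) ∧ 6*buf[3*d + 2*g] < -12))
The weakest precondition is (d ≠ 10 → (2*d ≥ buf[3] + g + 5 ∧ (3*buf[3] < buf[3*buf[g] + 2] + 9 ↔ 3*g < -1) ∧ 6*buf[g] < -12)) ∧ ((¬(d ≠ 10)) → ((3*buf[3] < buf[3*buf[3*d + 2*g] + 2] + 9 ↔ 9*d + 6*g < -1) ∧ 6*buf[3*d + 2*g] < -12)).
Check whether (d ≠ 10 → (2*d ≥ buf[3] + g + 2 ∧ (3*buf[3] < buf[3*buf[g] + 2] + 9 ↔ 3*g < -1) ∧ 6*buf[g] < -12)) ∧ ((¬(d ≠ 10)) → ((3*buf[3] < buf[3*buf[3*d + 2*g] + 2] + 9 ↔ 9*d + 6*g < -1) ∧ 6*buf[3*d + 2*g] < -12)) implies it.
Countermodel: at the initial state buf = {[-7] = 0, [-1] = -3, [1] = 0, [2] = 0, [3] = 1, elsewhere 0}, d = 1, g = -1, the precondition holds but the weakest precondition fails.
Answer: invalid
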